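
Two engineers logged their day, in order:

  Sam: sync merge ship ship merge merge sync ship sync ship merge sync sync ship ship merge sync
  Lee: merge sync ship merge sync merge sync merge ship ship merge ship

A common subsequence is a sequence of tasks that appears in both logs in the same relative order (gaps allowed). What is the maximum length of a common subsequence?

9

Taking sync [1,2]; then ship [4,3]; then merge [5,4]; then merge [6,6]; then sync [7,7]; then ship [8,9]; then ship [10,10]; then merge [11,11]; then ship [15,12] gives a common subsequence of length 9, and the DP table's final entry dp[17][12] is also 9, so no common subsequence is longer.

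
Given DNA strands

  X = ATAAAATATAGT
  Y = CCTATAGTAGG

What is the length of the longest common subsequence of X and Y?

7

Let dp[i][j] be the LCS length of the first i bases of X and the first j bases of Y. dp[i][j] = dp[i-1][j-1]+1 when the i-th and j-th bases match, else max(dp[i-1][j], dp[i][j-1]).
    ·  C  C  T  A  T  A  G  T  A  G  G
 ·  0  0  0  0  0  0  0  0  0  0  0  0
 A  0  0  0  0  1  1  1  1  1  1  1  1
 T  0  0  0  1  1  2  2  2  2  2  2  2
 A  0  0  0  1  2  2  3  3  3  3  3  3
 A  0  0  0  1  2  2  3  3  3  4  4  4
 A  0  0  0  1  2  2  3  3  3  4  4  4
 A  0  0  0  1  2  2  3  3  3  4  4  4
 T  0  0  0  1  2  3  3  3  4  4  4  4
 A  0  0  0  1  2  3  4  4  4  5  5  5
 T  0  0  0  1  2  3  4  4  5  5  5  5
 A  0  0  0  1  2  3  4  4  5  6  6  6
 G  0  0  0  1  2  3  4  5  5  6  7  7
 T  0  0  0  1  2  3  4  5  6  6  7  7
dp[12][11] = 7. One LCS (by backtracking along matches): TATATAG.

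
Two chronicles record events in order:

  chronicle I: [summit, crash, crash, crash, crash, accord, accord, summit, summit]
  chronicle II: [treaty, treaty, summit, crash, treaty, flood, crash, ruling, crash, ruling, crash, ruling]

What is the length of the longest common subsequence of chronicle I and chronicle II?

Taking summit (chronicle I #1, chronicle II #3); then crash (chronicle I #2, chronicle II #4); then crash (chronicle I #3, chronicle II #7); then crash (chronicle I #4, chronicle II #9); then crash (chronicle I #5, chronicle II #11) gives a common subsequence of length 5. dp[9][12] = 5 confirms this is the maximum.

5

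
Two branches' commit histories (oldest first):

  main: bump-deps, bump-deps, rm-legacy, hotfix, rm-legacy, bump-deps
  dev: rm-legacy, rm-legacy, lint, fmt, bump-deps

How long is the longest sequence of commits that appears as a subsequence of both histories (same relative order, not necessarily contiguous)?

3

Pick rm-legacy [3,1], then rm-legacy [5,2], then bump-deps [6,5]; all 3 commits appear in both, in order, and the DP table's final entry dp[6][5] is also 3, so no common subsequence is longer.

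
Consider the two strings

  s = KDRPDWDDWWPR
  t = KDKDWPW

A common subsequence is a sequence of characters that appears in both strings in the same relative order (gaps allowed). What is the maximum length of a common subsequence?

5

Match K (s #1, t #1), then D (s #2, t #2), then D (s #5, t #4), then W (s #6, t #5), then W (s #10, t #7) — 5 characters in the same relative order in both. dp[12][7] = 5 confirms this is the maximum.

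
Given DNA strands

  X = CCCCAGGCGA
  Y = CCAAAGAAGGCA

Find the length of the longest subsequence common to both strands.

7

Let dp[i][j] be the LCS length of the first i bases of X and the first j bases of Y. dp[i][j] = dp[i-1][j-1]+1 when the i-th and j-th bases match, else max(dp[i-1][j], dp[i][j-1]).
    ·  C  C  A  A  A  G  A  A  G  G  C  A
 ·  0  0  0  0  0  0  0  0  0  0  0  0  0
 C  0  1  1  1  1  1  1  1  1  1  1  1  1
 C  0  1  2  2  2  2  2  2  2  2  2  2  2
 C  0  1  2  2  2  2  2  2  2  2  2  3  3
 C  0  1  2  2  2  2  2  2  2  2  2  3  3
 A  0  1  2  3  3  3  3  3  3  3  3  3  4
 G  0  1  2  3  3  3  4  4  4  4  4  4  4
 G  0  1  2  3  3  3  4  4  4  5  5  5  5
 C  0  1  2  3  3  3  4  4  4  5  5  6  6
 G  0  1  2  3  3  3  4  4  4  5  6  6  6
 A  0  1  2  3  4  4  4  5  5  5  6  6  7
dp[10][12] = 7. One LCS (by backtracking along matches): CCAGGCA.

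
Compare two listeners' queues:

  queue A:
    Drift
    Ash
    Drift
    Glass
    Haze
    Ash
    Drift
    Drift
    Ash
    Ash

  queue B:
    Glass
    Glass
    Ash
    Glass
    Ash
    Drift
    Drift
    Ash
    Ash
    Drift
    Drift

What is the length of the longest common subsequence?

One common subsequence of length 7: Ash (queue A #2, queue B #3) → Glass (queue A #4, queue B #4) → Ash (queue A #6, queue B #5) → Drift (queue A #7, queue B #6) → Drift (queue A #8, queue B #7) → Ash (queue A #9, queue B #8) → Ash (queue A #10, queue B #9). dp[10][11] = 7 confirms this is the maximum.

7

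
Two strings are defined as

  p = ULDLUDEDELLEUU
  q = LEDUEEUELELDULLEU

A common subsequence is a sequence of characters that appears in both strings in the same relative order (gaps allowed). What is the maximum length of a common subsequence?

Match L at p[2]=q[1] → D at p[3]=q[3] → L at p[4]=q[9] → E at p[7]=q[10] → D at p[8]=q[12] → L at p[10]=q[14] → L at p[11]=q[15] → E at p[12]=q[16] → U at p[14]=q[17] — 9 characters in the same relative order in both, and the DP table's final entry dp[14][17] is also 9, so no common subsequence is longer.

9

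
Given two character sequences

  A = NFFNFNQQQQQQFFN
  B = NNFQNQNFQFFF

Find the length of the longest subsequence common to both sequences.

Pick N [1,1], N [4,2], F [5,3], N [6,5], Q [7,6], Q [8,9], F [13,11], F [14,12]; all 8 characters appear in both, in order. The LCS DP gives dp[15][12] = 8, so this is optimal.

8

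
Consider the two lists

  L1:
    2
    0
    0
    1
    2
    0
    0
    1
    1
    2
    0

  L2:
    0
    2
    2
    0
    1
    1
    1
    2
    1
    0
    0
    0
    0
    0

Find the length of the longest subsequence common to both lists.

One common subsequence of length 7: 2 [1,3] → 0 [2,4] → 1 [4,7] → 2 [5,8] → 0 [6,12] → 0 [7,13] → 0 [11,14], and the DP table's final entry dp[11][14] is also 7, so no common subsequence is longer.

7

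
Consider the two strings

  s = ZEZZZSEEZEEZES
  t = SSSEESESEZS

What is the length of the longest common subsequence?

One common subsequence of length 7: S (s #6, t #3), E (s #7, t #4), E (s #8, t #5), E (s #10, t #7), E (s #11, t #9), Z (s #12, t #10), S (s #14, t #11). The LCS DP gives dp[14][11] = 7, so this is optimal.

7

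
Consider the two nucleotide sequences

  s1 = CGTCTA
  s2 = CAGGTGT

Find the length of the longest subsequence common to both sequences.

4

One common subsequence of length 4: C at s1[1]=s2[1]; then G at s1[2]=s2[4]; then T at s1[3]=s2[5]; then T at s1[5]=s2[7]. The LCS DP gives dp[6][7] = 4, so this is optimal.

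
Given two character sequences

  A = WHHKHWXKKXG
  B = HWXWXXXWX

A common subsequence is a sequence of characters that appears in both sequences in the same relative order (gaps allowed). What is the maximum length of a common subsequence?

4

Taking W at A[1]=B[2], W at A[6]=B[4], X at A[7]=B[7], X at A[10]=B[9] gives a common subsequence of length 4, and the DP table's final entry dp[11][9] is also 4, so no common subsequence is longer.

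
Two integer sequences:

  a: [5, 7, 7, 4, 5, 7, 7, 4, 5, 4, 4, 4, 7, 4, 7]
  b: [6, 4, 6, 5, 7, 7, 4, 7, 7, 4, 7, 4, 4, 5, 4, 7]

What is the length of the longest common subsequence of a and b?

Pick 5 at a[1]=b[4], 7 at a[2]=b[5], 7 at a[3]=b[6], 4 at a[4]=b[7], 7 at a[6]=b[8], 7 at a[7]=b[9], 4 at a[8]=b[10], 4 at a[10]=b[12], 4 at a[11]=b[13], 4 at a[14]=b[15], 7 at a[15]=b[16]; all 11 values appear in both, in order. Since dp[15][16] = 11, nothing longer is possible.

11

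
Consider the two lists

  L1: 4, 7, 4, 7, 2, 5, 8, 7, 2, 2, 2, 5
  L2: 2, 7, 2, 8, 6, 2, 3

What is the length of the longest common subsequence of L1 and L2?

4

One common subsequence of length 4: 7 at L1[4]=L2[2] → 2 at L1[5]=L2[3] → 8 at L1[7]=L2[4] → 2 at L1[9]=L2[6]. Since dp[12][7] = 4, nothing longer is possible.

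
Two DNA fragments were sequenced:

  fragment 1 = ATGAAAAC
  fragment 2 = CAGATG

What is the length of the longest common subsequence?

Match A at fragment 1[1]=fragment 2[4], T at fragment 1[2]=fragment 2[5], G at fragment 1[3]=fragment 2[6] — 3 bases in the same relative order in both, and the DP table's final entry dp[8][6] is also 3, so no common subsequence is longer.

3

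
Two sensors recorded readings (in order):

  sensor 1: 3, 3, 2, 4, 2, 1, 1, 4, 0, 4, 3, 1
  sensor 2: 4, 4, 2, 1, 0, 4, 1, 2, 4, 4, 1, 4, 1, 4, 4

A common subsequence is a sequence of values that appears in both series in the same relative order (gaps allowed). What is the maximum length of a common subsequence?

One common subsequence of length 7: 2 [3,3] → 4 [4,6] → 2 [5,8] → 1 [6,11] → 1 [7,13] → 4 [8,14] → 4 [10,15]. Since dp[12][15] = 7, nothing longer is possible.

7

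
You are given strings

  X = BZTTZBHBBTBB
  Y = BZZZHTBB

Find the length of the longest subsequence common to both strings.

7

One common subsequence of length 7: B at X[1]=Y[1], Z at X[2]=Y[3], Z at X[5]=Y[4], H at X[7]=Y[5], T at X[10]=Y[6], B at X[11]=Y[7], B at X[12]=Y[8]. The LCS DP gives dp[12][8] = 7, so this is optimal.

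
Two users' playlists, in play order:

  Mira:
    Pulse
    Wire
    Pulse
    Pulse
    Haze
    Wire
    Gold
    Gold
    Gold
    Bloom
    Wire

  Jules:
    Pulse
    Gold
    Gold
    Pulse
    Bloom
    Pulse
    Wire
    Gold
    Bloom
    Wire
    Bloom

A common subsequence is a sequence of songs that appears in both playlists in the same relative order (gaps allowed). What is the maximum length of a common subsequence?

7

One common subsequence of length 7: Pulse at Mira[1]=Jules[1] → Pulse at Mira[3]=Jules[4] → Pulse at Mira[4]=Jules[6] → Wire at Mira[6]=Jules[7] → Gold at Mira[9]=Jules[8] → Bloom at Mira[10]=Jules[9] → Wire at Mira[11]=Jules[10]. dp[11][11] = 7 confirms this is the maximum.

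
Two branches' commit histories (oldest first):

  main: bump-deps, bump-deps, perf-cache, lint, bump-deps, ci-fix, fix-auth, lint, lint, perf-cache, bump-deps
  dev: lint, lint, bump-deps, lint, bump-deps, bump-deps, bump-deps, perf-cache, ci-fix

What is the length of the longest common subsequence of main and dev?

4

Match bump-deps at main[1]=dev[6]; then bump-deps at main[2]=dev[7]; then perf-cache at main[3]=dev[8]; then ci-fix at main[6]=dev[9] — 4 commits in the same relative order in both. Since dp[11][9] = 4, nothing longer is possible.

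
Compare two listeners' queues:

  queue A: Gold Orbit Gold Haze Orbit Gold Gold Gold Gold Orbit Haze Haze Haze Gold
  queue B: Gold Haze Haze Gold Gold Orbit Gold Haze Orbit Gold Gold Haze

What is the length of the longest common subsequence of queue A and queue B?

Match Gold [1,5], then Orbit [2,6], then Gold [3,7], then Haze [4,8], then Orbit [5,9], then Gold [8,10], then Gold [9,11], then Haze [13,12] — 8 songs in the same relative order in both. dp[14][12] = 8 confirms this is the maximum.

8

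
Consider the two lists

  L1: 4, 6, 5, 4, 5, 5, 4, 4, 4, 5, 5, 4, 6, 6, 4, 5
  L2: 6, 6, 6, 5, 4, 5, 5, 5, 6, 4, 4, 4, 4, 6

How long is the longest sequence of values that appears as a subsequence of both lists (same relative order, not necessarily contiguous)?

10

Pick 6 at L1[2]=L2[3]; then 5 at L1[3]=L2[4]; then 4 at L1[4]=L2[5]; then 5 at L1[5]=L2[7]; then 5 at L1[6]=L2[8]; then 4 at L1[7]=L2[10]; then 4 at L1[8]=L2[11]; then 4 at L1[9]=L2[12]; then 4 at L1[12]=L2[13]; then 6 at L1[14]=L2[14]; all 10 values appear in both, in order, and the DP table's final entry dp[16][14] is also 10, so no common subsequence is longer.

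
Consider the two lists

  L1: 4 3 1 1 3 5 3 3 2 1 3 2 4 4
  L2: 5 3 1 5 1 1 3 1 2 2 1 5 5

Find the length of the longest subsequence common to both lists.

6

Match 3 (L1 #2, L2 #2), 1 (L1 #3, L2 #5), 1 (L1 #4, L2 #6), 3 (L1 #5, L2 #7), 2 (L1 #9, L2 #10), 1 (L1 #10, L2 #11) — 6 values in the same relative order in both. dp[14][13] = 6 confirms this is the maximum.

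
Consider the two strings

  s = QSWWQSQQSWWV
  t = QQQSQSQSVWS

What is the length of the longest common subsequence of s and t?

7

Pick Q (s #1, t #3), S (s #2, t #4), Q (s #5, t #5), S (s #6, t #6), Q (s #8, t #7), S (s #9, t #8), W (s #10, t #10); all 7 characters appear in both, in order. Since dp[12][11] = 7, nothing longer is possible.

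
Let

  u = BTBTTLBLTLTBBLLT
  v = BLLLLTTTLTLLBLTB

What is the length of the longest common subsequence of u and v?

10

Pick B at u[1]=v[1]; then T at u[2]=v[6]; then T at u[4]=v[7]; then T at u[5]=v[8]; then L at u[6]=v[9]; then L at u[8]=v[11]; then L at u[10]=v[12]; then B at u[13]=v[13]; then L at u[15]=v[14]; then T at u[16]=v[15]; all 10 characters appear in both, in order. The LCS DP gives dp[16][16] = 10, so this is optimal.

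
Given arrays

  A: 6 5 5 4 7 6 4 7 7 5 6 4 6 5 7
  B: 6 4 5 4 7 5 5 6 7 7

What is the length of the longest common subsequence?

7

Let dp[i][j] be the LCS length of the first i values of A and the first j values of B. dp[i][j] = dp[i-1][j-1]+1 when the i-th and j-th values match, else max(dp[i-1][j], dp[i][j-1]).
    ·  6  4  5  4  7  5  5  6  7  7
 ·  0  0  0  0  0  0  0  0  0  0  0
 6  0  1  1  1  1  1  1  1  1  1  1
 5  0  1  1  2  2  2  2  2  2  2  2
 5  0  1  1  2  2  2  3  3  3  3  3
 4  0  1  2  2  3  3  3  3  3  3  3
 7  0  1  2  2  3  4  4  4  4  4  4
 6  0  1  2  2  3  4  4  4  5  5  5
 4  0  1  2  2  3  4  4  4  5  5  5
 7  0  1  2  2  3  4  4  4  5  6  6
 7  0  1  2  2  3  4  4  4  5  6  7
 5  0  1  2  3  3  4  5  5  5  6  7
 6  0  1  2  3  3  4  5  5  6  6  7
 4  0  1  2  3  4  4  5  5  6  6  7
 6  0  1  2  3  4  4  5  5  6  6  7
 5  0  1  2  3  4  4  5  6  6  6  7
 7  0  1  2  3  4  5  5  6  6  7  7
dp[15][10] = 7. One LCS (by backtracking along matches): 6, 5, 4, 7, 6, 7, 7.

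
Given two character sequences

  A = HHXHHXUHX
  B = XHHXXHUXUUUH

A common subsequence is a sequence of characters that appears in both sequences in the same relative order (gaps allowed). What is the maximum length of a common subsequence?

Let dp[i][j] be the LCS length of the first i characters of A and the first j characters of B. dp[i][j] = dp[i-1][j-1]+1 when the i-th and j-th characters match, else max(dp[i-1][j], dp[i][j-1]).
    ·  X  H  H  X  X  H  U  X  U  U  U  H
 ·  0  0  0  0  0  0  0  0  0  0  0  0  0
 H  0  0  1  1  1  1  1  1  1  1  1  1  1
 H  0  0  1  2  2  2  2  2  2  2  2  2  2
 X  0  1  1  2  3  3  3  3  3  3  3  3  3
 H  0  1  2  2  3  3  4  4  4  4  4  4  4
 H  0  1  2  3  3  3  4  4  4  4  4  4  5
 X  0  1  2  3  4  4  4  4  5  5  5  5  5
 U  0  1  2  3  4  4  4  5  5  6  6  6  6
 H  0  1  2  3  4  4  5  5  5  6  6  6  7
 X  0  1  2  3  4  5  5  5  6  6  6  6  7
dp[9][12] = 7. One LCS (by backtracking along matches): HHXHXUH.

7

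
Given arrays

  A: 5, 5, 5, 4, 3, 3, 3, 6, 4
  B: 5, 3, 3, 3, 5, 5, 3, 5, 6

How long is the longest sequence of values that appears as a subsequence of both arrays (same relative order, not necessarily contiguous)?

Let dp[i][j] be the LCS length of the first i values of A and the first j values of B. dp[i][j] = dp[i-1][j-1]+1 when the i-th and j-th values match, else max(dp[i-1][j], dp[i][j-1]).
    ·  5  3  3  3  5  5  3  5  6
 ·  0  0  0  0  0  0  0  0  0  0
 5  0  1  1  1  1  1  1  1  1  1
 5  0  1  1  1  1  2  2  2  2  2
 5  0  1  1  1  1  2  3  3  3  3
 4  0  1  1  1  1  2  3  3  3  3
 3  0  1  2  2  2  2  3  4  4  4
 3  0  1  2  3  3  3  3  4  4  4
 3  0  1  2  3  4  4  4  4  4  4
 6  0  1  2  3  4  4  4  4  4  5
 4  0  1  2  3  4  4  4  4  4  5
dp[9][9] = 5. One LCS (by backtracking along matches): 5, 5, 5, 3, 6.

5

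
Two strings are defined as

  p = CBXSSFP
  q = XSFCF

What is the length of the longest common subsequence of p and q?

Taking X at p[3]=q[1]; then S at p[4]=q[2]; then F at p[6]=q[5] gives a common subsequence of length 3. dp[7][5] = 3 confirms this is the maximum.

3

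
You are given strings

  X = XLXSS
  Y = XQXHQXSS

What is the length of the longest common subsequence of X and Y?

Let dp[i][j] be the LCS length of the first i characters of X and the first j characters of Y. dp[i][j] = dp[i-1][j-1]+1 when the i-th and j-th characters match, else max(dp[i-1][j], dp[i][j-1]).
    ·  X  Q  X  H  Q  X  S  S
 ·  0  0  0  0  0  0  0  0  0
 X  0  1  1  1  1  1  1  1  1
 L  0  1  1  1  1  1  1  1  1
 X  0  1  1  2  2  2  2  2  2
 S  0  1  1  2  2  2  2  3  3
 S  0  1  1  2  2  2  2  3  4
dp[5][8] = 4. One LCS (by backtracking along matches): XXSS.

4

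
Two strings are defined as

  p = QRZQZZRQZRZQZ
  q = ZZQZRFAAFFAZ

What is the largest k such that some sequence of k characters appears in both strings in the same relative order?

6

Taking Z at p[5]=q[1], then Z at p[6]=q[2], then Q at p[8]=q[3], then Z at p[9]=q[4], then R at p[10]=q[5], then Z at p[13]=q[12] gives a common subsequence of length 6. The LCS DP gives dp[13][12] = 6, so this is optimal.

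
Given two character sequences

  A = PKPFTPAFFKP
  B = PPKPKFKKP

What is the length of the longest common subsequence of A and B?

6

Let dp[i][j] be the LCS length of the first i characters of A and the first j characters of B. dp[i][j] = dp[i-1][j-1]+1 when the i-th and j-th characters match, else max(dp[i-1][j], dp[i][j-1]).
    ·  P  P  K  P  K  F  K  K  P
 ·  0  0  0  0  0  0  0  0  0  0
 P  0  1  1  1  1  1  1  1  1  1
 K  0  1  1  2  2  2  2  2  2  2
 P  0  1  2  2  3  3  3  3  3  3
 F  0  1  2  2  3  3  4  4  4  4
 T  0  1  2  2  3  3  4  4  4  4
 P  0  1  2  2  3  3  4  4  4  5
 A  0  1  2  2  3  3  4  4  4  5
 F  0  1  2  2  3  3  4  4  4  5
 F  0  1  2  2  3  3  4  4  4  5
 K  0  1  2  3  3  4  4  5  5  5
 P  0  1  2  3  4  4  4  5  5  6
dp[11][9] = 6. One LCS (by backtracking along matches): PKPFKP.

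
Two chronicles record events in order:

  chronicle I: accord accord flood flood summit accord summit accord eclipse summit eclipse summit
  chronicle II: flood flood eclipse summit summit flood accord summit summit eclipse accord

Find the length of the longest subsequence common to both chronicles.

7

Match flood [3,1], then flood [4,2], then summit [5,5], then accord [6,7], then summit [7,8], then summit [10,9], then eclipse [11,10] — 7 events in the same relative order in both. The LCS DP gives dp[12][11] = 7, so this is optimal.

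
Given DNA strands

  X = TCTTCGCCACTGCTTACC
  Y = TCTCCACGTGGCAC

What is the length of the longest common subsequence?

Pick T at X[1]=Y[1], then C at X[2]=Y[2], then T at X[4]=Y[3], then C at X[7]=Y[4], then C at X[8]=Y[5], then A at X[9]=Y[6], then C at X[10]=Y[7], then T at X[11]=Y[9], then G at X[12]=Y[11], then C at X[13]=Y[12], then A at X[16]=Y[13], then C at X[18]=Y[14]; all 12 bases appear in both, in order, and the DP table's final entry dp[18][14] is also 12, so no common subsequence is longer.

12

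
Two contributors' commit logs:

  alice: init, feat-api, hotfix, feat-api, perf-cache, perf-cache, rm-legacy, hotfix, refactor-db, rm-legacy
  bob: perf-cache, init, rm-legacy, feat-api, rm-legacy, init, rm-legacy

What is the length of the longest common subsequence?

Taking init at alice[1]=bob[2] → feat-api at alice[4]=bob[4] → rm-legacy at alice[7]=bob[5] → rm-legacy at alice[10]=bob[7] gives a common subsequence of length 4. The LCS DP gives dp[10][7] = 4, so this is optimal.

4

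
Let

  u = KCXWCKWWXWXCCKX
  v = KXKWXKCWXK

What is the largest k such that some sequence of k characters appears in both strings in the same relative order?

8

One common subsequence of length 8: K (u #1, v #1) → X (u #3, v #2) → K (u #6, v #3) → W (u #8, v #4) → X (u #9, v #5) → W (u #10, v #8) → X (u #11, v #9) → K (u #14, v #10). Since dp[15][10] = 8, nothing longer is possible.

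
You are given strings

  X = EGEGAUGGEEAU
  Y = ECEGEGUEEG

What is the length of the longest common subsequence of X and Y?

7

Match E [1,3], G [2,4], E [3,5], G [4,6], U [6,7], E [9,8], E [10,9] — 7 characters in the same relative order in both. Since dp[12][10] = 7, nothing longer is possible.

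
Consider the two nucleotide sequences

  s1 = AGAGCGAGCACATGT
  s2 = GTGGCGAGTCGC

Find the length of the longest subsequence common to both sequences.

8

Pick G (s1 #2, s2 #3); then G (s1 #4, s2 #4); then C (s1 #5, s2 #5); then G (s1 #6, s2 #6); then A (s1 #7, s2 #7); then G (s1 #8, s2 #8); then C (s1 #9, s2 #10); then C (s1 #11, s2 #12); all 8 bases appear in both, in order. Since dp[15][12] = 8, nothing longer is possible.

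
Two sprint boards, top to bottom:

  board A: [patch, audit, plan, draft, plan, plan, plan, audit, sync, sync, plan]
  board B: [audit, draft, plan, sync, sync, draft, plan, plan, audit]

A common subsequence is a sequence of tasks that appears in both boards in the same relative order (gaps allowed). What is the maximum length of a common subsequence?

Taking audit (board A #2, board B #1); then plan (board A #3, board B #3); then draft (board A #4, board B #6); then plan (board A #6, board B #7); then plan (board A #7, board B #8); then audit (board A #8, board B #9) gives a common subsequence of length 6. dp[11][9] = 6 confirms this is the maximum.

6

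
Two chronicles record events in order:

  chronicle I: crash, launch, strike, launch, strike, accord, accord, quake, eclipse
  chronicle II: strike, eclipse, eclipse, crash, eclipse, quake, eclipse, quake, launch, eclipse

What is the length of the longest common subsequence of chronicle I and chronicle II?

3

Match crash at chronicle I[1]=chronicle II[4]; then launch at chronicle I[4]=chronicle II[9]; then eclipse at chronicle I[9]=chronicle II[10] — 3 events in the same relative order in both. The LCS DP gives dp[9][10] = 3, so this is optimal.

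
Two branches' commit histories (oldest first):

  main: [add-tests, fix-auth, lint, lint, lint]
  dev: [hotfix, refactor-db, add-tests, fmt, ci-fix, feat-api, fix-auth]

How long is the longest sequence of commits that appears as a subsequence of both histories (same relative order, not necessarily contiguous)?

Match add-tests at main[1]=dev[3]; then fix-auth at main[2]=dev[7] — 2 commits in the same relative order in both. dp[5][7] = 2 confirms this is the maximum.

2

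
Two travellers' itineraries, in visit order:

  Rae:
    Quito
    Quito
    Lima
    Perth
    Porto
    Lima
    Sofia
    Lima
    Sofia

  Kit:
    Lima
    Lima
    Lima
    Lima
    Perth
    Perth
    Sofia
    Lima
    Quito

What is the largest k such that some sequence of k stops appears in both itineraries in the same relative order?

Taking Lima [3,4], then Perth [4,6], then Sofia [7,7], then Lima [8,8] gives a common subsequence of length 4. Since dp[9][9] = 4, nothing longer is possible.

4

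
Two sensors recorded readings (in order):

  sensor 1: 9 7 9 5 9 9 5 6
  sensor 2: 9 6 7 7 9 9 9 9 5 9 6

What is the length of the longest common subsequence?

7

Let dp[i][j] be the LCS length of the first i values of sensor 1 and the first j values of sensor 2. dp[i][j] = dp[i-1][j-1]+1 when the i-th and j-th values match, else max(dp[i-1][j], dp[i][j-1]).
    ·  9  6  7  7  9  9  9  9  5  9  6
 ·  0  0  0  0  0  0  0  0  0  0  0  0
 9  0  1  1  1  1  1  1  1  1  1  1  1
 7  0  1  1  2  2  2  2  2  2  2  2  2
 9  0  1  1  2  2  3  3  3  3  3  3  3
 5  0  1  1  2  2  3  3  3  3  4  4  4
 9  0  1  1  2  2  3  4  4  4  4  5  5
 9  0  1  1  2  2  3  4  5  5  5  5  5
 5  0  1  1  2  2  3  4  5  5  6  6  6
 6  0  1  2  2  2  3  4  5  5  6  6  7
dp[8][11] = 7. One LCS (by backtracking along matches): 9, 7, 9, 9, 9, 5, 6.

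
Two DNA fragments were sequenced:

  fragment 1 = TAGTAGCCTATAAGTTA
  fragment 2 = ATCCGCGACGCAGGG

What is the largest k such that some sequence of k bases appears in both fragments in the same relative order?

Pick T (fragment 1 #1, fragment 2 #2) → G (fragment 1 #3, fragment 2 #7) → A (fragment 1 #5, fragment 2 #8) → G (fragment 1 #6, fragment 2 #10) → C (fragment 1 #8, fragment 2 #11) → A (fragment 1 #10, fragment 2 #12) → G (fragment 1 #14, fragment 2 #15); all 7 bases appear in both, in order, and the DP table's final entry dp[17][15] is also 7, so no common subsequence is longer.

7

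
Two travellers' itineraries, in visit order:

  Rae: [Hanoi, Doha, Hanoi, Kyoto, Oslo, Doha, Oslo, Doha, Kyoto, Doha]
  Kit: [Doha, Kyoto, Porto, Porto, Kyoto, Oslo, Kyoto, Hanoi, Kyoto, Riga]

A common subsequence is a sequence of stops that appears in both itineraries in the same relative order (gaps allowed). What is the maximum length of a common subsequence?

One common subsequence of length 4: Doha [2,1] → Kyoto [4,5] → Oslo [5,6] → Kyoto [9,9]. dp[10][10] = 4 confirms this is the maximum.

4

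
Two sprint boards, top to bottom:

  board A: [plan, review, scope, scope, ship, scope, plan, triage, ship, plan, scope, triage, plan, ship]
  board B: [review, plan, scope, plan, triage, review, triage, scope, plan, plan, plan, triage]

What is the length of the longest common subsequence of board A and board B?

Match plan at board A[1]=board B[4] → review at board A[2]=board B[6] → scope at board A[3]=board B[8] → plan at board A[7]=board B[10] → plan at board A[10]=board B[11] → triage at board A[12]=board B[12] — 6 tasks in the same relative order in both. The LCS DP gives dp[14][12] = 6, so this is optimal.

6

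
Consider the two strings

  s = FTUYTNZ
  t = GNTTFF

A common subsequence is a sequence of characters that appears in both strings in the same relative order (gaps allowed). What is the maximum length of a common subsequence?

2

Taking T (s #2, t #3), then T (s #5, t #4) gives a common subsequence of length 2. dp[7][6] = 2 confirms this is the maximum.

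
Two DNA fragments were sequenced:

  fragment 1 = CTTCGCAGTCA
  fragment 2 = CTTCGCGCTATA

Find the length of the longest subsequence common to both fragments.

9

Taking C (fragment 1 #1, fragment 2 #1), then T (fragment 1 #2, fragment 2 #2), then T (fragment 1 #3, fragment 2 #3), then C (fragment 1 #4, fragment 2 #6), then G (fragment 1 #5, fragment 2 #7), then C (fragment 1 #6, fragment 2 #8), then A (fragment 1 #7, fragment 2 #10), then T (fragment 1 #9, fragment 2 #11), then A (fragment 1 #11, fragment 2 #12) gives a common subsequence of length 9. dp[11][12] = 9 confirms this is the maximum.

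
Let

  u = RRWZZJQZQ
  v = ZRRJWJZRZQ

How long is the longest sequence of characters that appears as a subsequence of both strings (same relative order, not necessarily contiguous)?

Let dp[i][j] be the LCS length of the first i characters of u and the first j characters of v. dp[i][j] = dp[i-1][j-1]+1 when the i-th and j-th characters match, else max(dp[i-1][j], dp[i][j-1]).
    ·  Z  R  R  J  W  J  Z  R  Z  Q
 ·  0  0  0  0  0  0  0  0  0  0  0
 R  0  0  1  1  1  1  1  1  1  1  1
 R  0  0  1  2  2  2  2  2  2  2  2
 W  0  0  1  2  2  3  3  3  3  3  3
 Z  0  1  1  2  2  3  3  4  4  4  4
 Z  0  1  1  2  2  3  3  4  4  5  5
 J  0  1  1  2  3  3  4  4  4  5  5
 Q  0  1  1  2  3  3  4  4  4  5  6
 Z  0  1  1  2  3  3  4  5  5  5  6
 Q  0  1  1  2  3  3  4  5  5  5  6
dp[9][10] = 6. One LCS (by backtracking along matches): RRWZZQ.

6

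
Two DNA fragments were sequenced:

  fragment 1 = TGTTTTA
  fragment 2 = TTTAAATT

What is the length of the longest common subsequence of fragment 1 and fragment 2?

Let dp[i][j] be the LCS length of the first i bases of fragment 1 and the first j bases of fragment 2. dp[i][j] = dp[i-1][j-1]+1 when the i-th and j-th bases match, else max(dp[i-1][j], dp[i][j-1]).
    ·  T  T  T  A  A  A  T  T
 ·  0  0  0  0  0  0  0  0  0
 T  0  1  1  1  1  1  1  1  1
 G  0  1  1  1  1  1  1  1  1
 T  0  1  2  2  2  2  2  2  2
 T  0  1  2  3  3  3  3  3  3
 T  0  1  2  3  3  3  3  4  4
 T  0  1  2  3  3  3  3  4  5
 A  0  1  2  3  4  4  4  4  5
dp[7][8] = 5. One LCS (by backtracking along matches): TTTTT.

5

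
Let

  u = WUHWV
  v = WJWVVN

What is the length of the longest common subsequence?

3

Let dp[i][j] be the LCS length of the first i characters of u and the first j characters of v. dp[i][j] = dp[i-1][j-1]+1 when the i-th and j-th characters match, else max(dp[i-1][j], dp[i][j-1]).
    ·  W  J  W  V  V  N
 ·  0  0  0  0  0  0  0
 W  0  1  1  1  1  1  1
 U  0  1  1  1  1  1  1
 H  0  1  1  1  1  1  1
 W  0  1  1  2  2  2  2
 V  0  1  1  2  3  3  3
dp[5][6] = 3. One LCS (by backtracking along matches): WWV.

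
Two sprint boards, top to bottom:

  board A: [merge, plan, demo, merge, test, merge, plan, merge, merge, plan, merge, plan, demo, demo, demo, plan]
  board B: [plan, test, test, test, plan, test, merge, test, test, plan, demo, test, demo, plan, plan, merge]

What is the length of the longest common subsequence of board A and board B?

8

Taking plan (board A #2, board B #1) → test (board A #5, board B #4) → plan (board A #7, board B #5) → merge (board A #8, board B #7) → plan (board A #12, board B #10) → demo (board A #13, board B #11) → demo (board A #14, board B #13) → plan (board A #16, board B #15) gives a common subsequence of length 8. The LCS DP gives dp[16][16] = 8, so this is optimal.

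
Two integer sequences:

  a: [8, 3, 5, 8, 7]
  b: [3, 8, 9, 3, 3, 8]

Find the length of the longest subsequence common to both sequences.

Taking 8 (a #1, b #2) → 3 (a #2, b #5) → 8 (a #4, b #6) gives a common subsequence of length 3, and the DP table's final entry dp[5][6] is also 3, so no common subsequence is longer.

3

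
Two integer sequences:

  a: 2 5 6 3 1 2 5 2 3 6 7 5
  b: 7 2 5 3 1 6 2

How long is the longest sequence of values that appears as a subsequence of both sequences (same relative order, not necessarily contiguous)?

5

Let dp[i][j] be the LCS length of the first i values of a and the first j values of b. dp[i][j] = dp[i-1][j-1]+1 when the i-th and j-th values match, else max(dp[i-1][j], dp[i][j-1]).
    ·  7  2  5  3  1  6  2
 ·  0  0  0  0  0  0  0  0
 2  0  0  1  1  1  1  1  1
 5  0  0  1  2  2  2  2  2
 6  0  0  1  2  2  2  3  3
 3  0  0  1  2  3  3  3  3
 1  0  0  1  2  3  4  4  4
 2  0  0  1  2  3  4  4  5
 5  0  0  1  2  3  4  4  5
 2  0  0  1  2  3  4  4  5
 3  0  0  1  2  3  4  4  5
 6  0  0  1  2  3  4  5  5
 7  0  1  1  2  3  4  5  5
 5  0  1  1  2  3  4  5  5
dp[12][7] = 5. One LCS (by backtracking along matches): 2, 5, 3, 1, 2.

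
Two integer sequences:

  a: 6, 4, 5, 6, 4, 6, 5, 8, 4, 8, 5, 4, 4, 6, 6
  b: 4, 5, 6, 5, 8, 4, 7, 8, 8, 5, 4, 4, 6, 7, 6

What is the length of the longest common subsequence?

One common subsequence of length 12: 4 [2,1], 5 [3,2], 6 [6,3], 5 [7,4], 8 [8,5], 4 [9,6], 8 [10,9], 5 [11,10], 4 [12,11], 4 [13,12], 6 [14,13], 6 [15,15]. The LCS DP gives dp[15][15] = 12, so this is optimal.

12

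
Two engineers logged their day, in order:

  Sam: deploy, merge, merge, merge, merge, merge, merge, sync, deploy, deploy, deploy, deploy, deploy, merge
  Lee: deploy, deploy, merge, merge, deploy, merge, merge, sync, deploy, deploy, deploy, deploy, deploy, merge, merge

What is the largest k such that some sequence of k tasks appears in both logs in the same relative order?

One common subsequence of length 12: deploy (Sam #1, Lee #2), then merge (Sam #2, Lee #3), then merge (Sam #3, Lee #4), then merge (Sam #6, Lee #6), then merge (Sam #7, Lee #7), then sync (Sam #8, Lee #8), then deploy (Sam #9, Lee #9), then deploy (Sam #10, Lee #10), then deploy (Sam #11, Lee #11), then deploy (Sam #12, Lee #12), then deploy (Sam #13, Lee #13), then merge (Sam #14, Lee #15). The LCS DP gives dp[14][15] = 12, so this is optimal.

12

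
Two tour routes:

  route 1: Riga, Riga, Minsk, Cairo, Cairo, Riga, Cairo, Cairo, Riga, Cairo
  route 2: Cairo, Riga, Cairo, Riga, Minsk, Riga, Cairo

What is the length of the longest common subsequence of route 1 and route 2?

One common subsequence of length 5: Riga [1,2], then Riga [2,4], then Minsk [3,5], then Riga [9,6], then Cairo [10,7]. The LCS DP gives dp[10][7] = 5, so this is optimal.

5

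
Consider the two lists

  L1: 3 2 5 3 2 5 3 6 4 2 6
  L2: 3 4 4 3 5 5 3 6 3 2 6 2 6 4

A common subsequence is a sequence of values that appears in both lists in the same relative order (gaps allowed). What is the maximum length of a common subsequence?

7

Pick 3 at L1[1]=L2[4]; then 5 at L1[3]=L2[6]; then 3 at L1[4]=L2[9]; then 2 at L1[5]=L2[10]; then 6 at L1[8]=L2[11]; then 2 at L1[10]=L2[12]; then 6 at L1[11]=L2[13]; all 7 values appear in both, in order. The LCS DP gives dp[11][14] = 7, so this is optimal.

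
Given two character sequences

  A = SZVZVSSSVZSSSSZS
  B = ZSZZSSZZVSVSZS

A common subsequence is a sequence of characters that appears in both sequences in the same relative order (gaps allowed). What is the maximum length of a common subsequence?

Match S [1,2]; then Z [2,3]; then Z [4,4]; then S [6,5]; then S [7,6]; then S [8,10]; then V [9,11]; then S [14,12]; then Z [15,13]; then S [16,14] — 10 characters in the same relative order in both. dp[16][14] = 10 confirms this is the maximum.

10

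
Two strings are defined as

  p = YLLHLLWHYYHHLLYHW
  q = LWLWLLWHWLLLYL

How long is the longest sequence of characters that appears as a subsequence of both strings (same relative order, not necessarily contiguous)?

9

Pick L (p #2, q #1); then L (p #3, q #3); then L (p #5, q #5); then L (p #6, q #6); then W (p #7, q #7); then H (p #8, q #8); then L (p #13, q #11); then L (p #14, q #12); then Y (p #15, q #13); all 9 characters appear in both, in order, and the DP table's final entry dp[17][14] is also 9, so no common subsequence is longer.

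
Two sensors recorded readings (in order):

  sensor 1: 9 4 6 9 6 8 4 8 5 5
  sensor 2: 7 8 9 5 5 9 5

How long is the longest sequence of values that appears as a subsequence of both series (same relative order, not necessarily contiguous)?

3

One common subsequence of length 3: 9 [1,3], then 9 [4,6], then 5 [10,7]. dp[10][7] = 3 confirms this is the maximum.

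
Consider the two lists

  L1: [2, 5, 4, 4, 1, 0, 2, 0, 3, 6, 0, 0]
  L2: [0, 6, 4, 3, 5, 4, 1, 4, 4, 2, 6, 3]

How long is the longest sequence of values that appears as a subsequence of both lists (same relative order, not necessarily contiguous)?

5

Let dp[i][j] be the LCS length of the first i values of L1 and the first j values of L2. dp[i][j] = dp[i-1][j-1]+1 when the i-th and j-th values match, else max(dp[i-1][j], dp[i][j-1]).
    ·  0  6  4  3  5  4  1  4  4  2  6  3
 ·  0  0  0  0  0  0  0  0  0  0  0  0  0
 2  0  0  0  0  0  0  0  0  0  0  1  1  1
 5  0  0  0  0  0  1  1  1  1  1  1  1  1
 4  0  0  0  1  1  1  2  2  2  2  2  2  2
 4  0  0  0  1  1  1  2  2  3  3  3  3  3
 1  0  0  0  1  1  1  2  3  3  3  3  3  3
 0  0  1  1  1  1  1  2  3  3  3  3  3  3
 2  0  1  1  1  1  1  2  3  3  3  4  4  4
 0  0  1  1  1  1  1  2  3  3  3  4  4  4
 3  0  1  1  1  2  2  2  3  3  3  4  4  5
 6  0  1  2  2  2  2  2  3  3  3  4  5  5
 0  0  1  2  2  2  2  2  3  3  3  4  5  5
 0  0  1  2  2  2  2  2  3  3  3  4  5  5
dp[12][12] = 5. One LCS (by backtracking along matches): 5, 4, 4, 2, 3.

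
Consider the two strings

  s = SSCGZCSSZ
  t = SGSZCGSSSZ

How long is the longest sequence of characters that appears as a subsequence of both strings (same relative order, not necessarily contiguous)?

7

Let dp[i][j] be the LCS length of the first i characters of s and the first j characters of t. dp[i][j] = dp[i-1][j-1]+1 when the i-th and j-th characters match, else max(dp[i-1][j], dp[i][j-1]).
    ·  S  G  S  Z  C  G  S  S  S  Z
 ·  0  0  0  0  0  0  0  0  0  0  0
 S  0  1  1  1  1  1  1  1  1  1  1
 S  0  1  1  2  2  2  2  2  2  2  2
 C  0  1  1  2  2  3  3  3  3  3  3
 G  0  1  2  2  2  3  4  4  4  4  4
 Z  0  1  2  2  3  3  4  4  4  4  5
 C  0  1  2  2  3  4  4  4  4  4  5
 S  0  1  2  3  3  4  4  5  5  5  5
 S  0  1  2  3  3  4  4  5  6  6  6
 Z  0  1  2  3  4  4  4  5  6  6  7
dp[9][10] = 7. One LCS (by backtracking along matches): SSCGSSZ.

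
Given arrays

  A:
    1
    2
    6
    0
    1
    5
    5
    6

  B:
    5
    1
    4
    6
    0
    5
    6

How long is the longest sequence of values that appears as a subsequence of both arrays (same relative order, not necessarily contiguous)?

5

Match 1 at A[1]=B[2] → 6 at A[3]=B[4] → 0 at A[4]=B[5] → 5 at A[7]=B[6] → 6 at A[8]=B[7] — 5 values in the same relative order in both. dp[8][7] = 5 confirms this is the maximum.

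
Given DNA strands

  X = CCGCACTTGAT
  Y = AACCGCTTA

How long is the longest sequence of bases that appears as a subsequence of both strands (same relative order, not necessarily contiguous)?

Taking C (X #1, Y #3); then C (X #2, Y #4); then G (X #3, Y #5); then C (X #6, Y #6); then T (X #7, Y #7); then T (X #8, Y #8); then A (X #10, Y #9) gives a common subsequence of length 7, and the DP table's final entry dp[11][9] is also 7, so no common subsequence is longer.

7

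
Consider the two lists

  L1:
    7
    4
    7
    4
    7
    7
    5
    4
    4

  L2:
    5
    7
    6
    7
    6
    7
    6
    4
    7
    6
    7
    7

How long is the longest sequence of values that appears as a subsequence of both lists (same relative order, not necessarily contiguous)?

Taking 7 [1,6]; then 4 [2,8]; then 7 [3,9]; then 7 [5,11]; then 7 [6,12] gives a common subsequence of length 5. dp[9][12] = 5 confirms this is the maximum.

5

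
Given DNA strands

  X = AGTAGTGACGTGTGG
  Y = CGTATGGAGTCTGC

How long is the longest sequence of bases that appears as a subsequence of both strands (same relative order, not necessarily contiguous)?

Taking G [2,2] → T [3,3] → A [4,4] → G [5,6] → G [7,7] → A [8,8] → G [10,9] → T [11,10] → T [13,12] → G [14,13] gives a common subsequence of length 10. dp[15][14] = 10 confirms this is the maximum.

10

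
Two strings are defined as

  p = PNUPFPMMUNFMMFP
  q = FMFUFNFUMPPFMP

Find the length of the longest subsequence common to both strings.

8

Taking F (p #5, q #1) → M (p #7, q #2) → U (p #9, q #4) → N (p #10, q #6) → F (p #11, q #7) → M (p #12, q #9) → M (p #13, q #13) → P (p #15, q #14) gives a common subsequence of length 8. Since dp[15][14] = 8, nothing longer is possible.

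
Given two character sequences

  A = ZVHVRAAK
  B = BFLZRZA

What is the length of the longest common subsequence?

One common subsequence of length 3: Z at A[1]=B[4], R at A[5]=B[5], A at A[7]=B[7]. dp[8][7] = 3 confirms this is the maximum.

3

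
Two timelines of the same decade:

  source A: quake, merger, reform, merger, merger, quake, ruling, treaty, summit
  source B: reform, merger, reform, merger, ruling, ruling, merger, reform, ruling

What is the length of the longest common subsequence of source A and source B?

Taking merger at source A[2]=source B[2], reform at source A[3]=source B[3], merger at source A[4]=source B[4], merger at source A[5]=source B[7], ruling at source A[7]=source B[9] gives a common subsequence of length 5, and the DP table's final entry dp[9][9] is also 5, so no common subsequence is longer.

5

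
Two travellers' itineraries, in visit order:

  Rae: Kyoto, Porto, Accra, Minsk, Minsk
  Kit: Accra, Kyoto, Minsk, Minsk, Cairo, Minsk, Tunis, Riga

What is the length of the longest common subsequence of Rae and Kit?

3

Match Kyoto at Rae[1]=Kit[2]; then Minsk at Rae[4]=Kit[4]; then Minsk at Rae[5]=Kit[6] — 3 stops in the same relative order in both. The LCS DP gives dp[5][8] = 3, so this is optimal.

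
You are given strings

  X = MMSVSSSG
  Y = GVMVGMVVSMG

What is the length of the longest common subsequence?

One common subsequence of length 5: M at X[1]=Y[3] → M at X[2]=Y[6] → V at X[4]=Y[8] → S at X[5]=Y[9] → G at X[8]=Y[11]. The LCS DP gives dp[8][11] = 5, so this is optimal.

5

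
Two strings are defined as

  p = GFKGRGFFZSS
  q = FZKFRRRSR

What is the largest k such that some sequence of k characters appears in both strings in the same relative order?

One common subsequence of length 4: F [2,1] → K [3,3] → R [5,7] → S [10,8], and the DP table's final entry dp[11][9] is also 4, so no common subsequence is longer.

4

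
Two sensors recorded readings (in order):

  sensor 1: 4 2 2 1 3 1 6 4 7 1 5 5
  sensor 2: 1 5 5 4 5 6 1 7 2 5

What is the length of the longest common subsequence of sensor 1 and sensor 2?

Let dp[i][j] be the LCS length of the first i values of sensor 1 and the first j values of sensor 2. dp[i][j] = dp[i-1][j-1]+1 when the i-th and j-th values match, else max(dp[i-1][j], dp[i][j-1]).
    ·  1  5  5  4  5  6  1  7  2  5
 ·  0  0  0  0  0  0  0  0  0  0  0
 4  0  0  0  0  1  1  1  1  1  1  1
 2  0  0  0  0  1  1  1  1  1  2  2
 2  0  0  0  0  1  1  1  1  1  2  2
 1  0  1  1  1  1  1  1  2  2  2  2
 3  0  1  1  1  1  1  1  2  2  2  2
 1  0  1  1  1  1  1  1  2  2  2  2
 6  0  1  1  1  1  1  2  2  2  2  2
 4  0  1  1  1  2  2  2  2  2  2  2
 7  0  1  1  1  2  2  2  2  3  3  3
 1  0  1  1  1  2  2  2  3  3  3  3
 5  0  1  2  2  2  3  3  3  3  3  4
 5  0  1  2  3  3  3  3  3  3  3  4
dp[12][10] = 4. One LCS (by backtracking along matches): 4, 1, 7, 5.

4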